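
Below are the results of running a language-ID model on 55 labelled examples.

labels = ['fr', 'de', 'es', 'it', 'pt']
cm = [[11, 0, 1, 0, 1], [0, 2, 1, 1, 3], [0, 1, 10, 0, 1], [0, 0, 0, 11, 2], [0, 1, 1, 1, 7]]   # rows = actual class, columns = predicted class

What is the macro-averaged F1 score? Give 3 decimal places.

Per-class F1 score (2·TP/(2·TP+FP+FN)):
  fr: TP=11, FP=0+0+0+0=0, FN=0+1+0+1=2 → 22/24 = 0.9167
  de: TP=2, FP=0+1+0+1=2, FN=0+1+1+3=5 → 4/11 = 0.3636
  es: TP=10, FP=1+1+0+1=3, FN=0+1+0+1=2 → 20/25 = 0.8000
  it: TP=11, FP=0+1+0+1=2, FN=0+0+0+2=2 → 22/26 = 0.8462
  pt: TP=7, FP=1+3+1+2=7, FN=0+1+1+1=3 → 14/24 = 0.5833
Macro-F1 score = mean = (0.9167 + 0.3636 + 0.8000 + 0.8462 + 0.5833) / 5 = 0.702

0.702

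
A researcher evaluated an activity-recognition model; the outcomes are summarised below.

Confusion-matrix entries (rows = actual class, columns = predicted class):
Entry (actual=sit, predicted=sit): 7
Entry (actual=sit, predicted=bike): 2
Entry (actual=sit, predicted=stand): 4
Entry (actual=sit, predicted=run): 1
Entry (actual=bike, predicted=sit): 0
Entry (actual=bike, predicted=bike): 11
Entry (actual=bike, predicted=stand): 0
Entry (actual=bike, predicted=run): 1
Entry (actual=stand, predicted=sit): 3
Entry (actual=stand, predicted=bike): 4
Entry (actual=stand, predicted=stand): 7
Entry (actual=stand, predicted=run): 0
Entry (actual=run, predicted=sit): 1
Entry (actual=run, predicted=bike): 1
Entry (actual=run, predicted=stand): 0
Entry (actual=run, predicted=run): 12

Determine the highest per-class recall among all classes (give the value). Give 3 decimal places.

Per-class recall (TP/(TP+FN)):
  sit: TP=7, FN=2+4+1=7 → 7/14 = 0.5000
  bike: TP=11, FN=0+0+1=1 → 11/12 = 0.9167
  stand: TP=7, FN=3+4+0=7 → 7/14 = 0.5000
  run: TP=12, FN=1+1+0=2 → 12/14 = 0.8571
Highest is class 'bike' with recall = 0.917.

0.917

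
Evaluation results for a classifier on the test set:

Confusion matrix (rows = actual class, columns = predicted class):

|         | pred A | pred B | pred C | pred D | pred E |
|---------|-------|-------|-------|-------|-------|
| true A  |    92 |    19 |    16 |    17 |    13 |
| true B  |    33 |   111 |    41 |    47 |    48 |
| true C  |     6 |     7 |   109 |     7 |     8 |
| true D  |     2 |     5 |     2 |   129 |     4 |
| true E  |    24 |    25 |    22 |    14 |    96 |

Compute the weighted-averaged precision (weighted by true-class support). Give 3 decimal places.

0.608

Per-class precision (TP/(TP+FP)):
  A: TP=92, FP=33+6+2+24=65 → 92/157 = 0.5860
  B: TP=111, FP=19+7+5+25=56 → 111/167 = 0.6647
  C: TP=109, FP=16+41+2+22=81 → 109/190 = 0.5737
  D: TP=129, FP=17+47+7+14=85 → 129/214 = 0.6028
  E: TP=96, FP=13+48+8+4=73 → 96/169 = 0.5680
Weighted-precision = Σ (supportᵢ/N)·precisionᵢ with N=897: (157/897)·0.5860 + (280/897)·0.6647 + (137/897)·0.5737 + (142/897)·0.6028 + (181/897)·0.5680 = 0.608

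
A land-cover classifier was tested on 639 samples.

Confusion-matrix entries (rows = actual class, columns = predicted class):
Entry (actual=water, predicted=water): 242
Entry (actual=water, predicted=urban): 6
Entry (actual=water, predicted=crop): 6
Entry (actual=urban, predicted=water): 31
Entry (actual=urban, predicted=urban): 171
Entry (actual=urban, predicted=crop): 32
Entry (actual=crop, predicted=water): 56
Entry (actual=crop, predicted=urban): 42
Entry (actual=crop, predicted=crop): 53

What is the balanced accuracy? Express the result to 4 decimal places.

Balanced accuracy = mean of per-class recall.
  water: recall = 242/254 = 0.95276
  urban: recall = 171/234 = 0.73077
  crop: recall = 53/151 = 0.35099
Mean = (0.95276 + 0.73077 + 0.35099) / 3 = 0.6782

0.6782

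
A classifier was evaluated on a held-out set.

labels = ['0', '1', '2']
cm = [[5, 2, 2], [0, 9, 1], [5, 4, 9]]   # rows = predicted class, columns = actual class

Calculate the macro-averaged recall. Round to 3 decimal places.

Per-class recall (TP/(TP+FN)):
  0: TP=5, FN=0+5=5 → 5/10 = 0.5000
  1: TP=9, FN=2+4=6 → 9/15 = 0.6000
  2: TP=9, FN=2+1=3 → 9/12 = 0.7500
Macro-recall = mean = (0.5000 + 0.6000 + 0.7500) / 3 = 0.617

0.617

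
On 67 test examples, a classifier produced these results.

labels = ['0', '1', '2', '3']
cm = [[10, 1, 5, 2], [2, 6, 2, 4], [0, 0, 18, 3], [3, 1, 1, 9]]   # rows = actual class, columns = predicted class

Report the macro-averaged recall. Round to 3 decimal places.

0.621

Per-class recall (TP/(TP+FN)):
  0: TP=10, FN=1+5+2=8 → 10/18 = 0.5556
  1: TP=6, FN=2+2+4=8 → 6/14 = 0.4286
  2: TP=18, FN=0+0+3=3 → 18/21 = 0.8571
  3: TP=9, FN=3+1+1=5 → 9/14 = 0.6429
Macro-recall = mean = (0.5556 + 0.4286 + 0.8571 + 0.6429) / 4 = 0.621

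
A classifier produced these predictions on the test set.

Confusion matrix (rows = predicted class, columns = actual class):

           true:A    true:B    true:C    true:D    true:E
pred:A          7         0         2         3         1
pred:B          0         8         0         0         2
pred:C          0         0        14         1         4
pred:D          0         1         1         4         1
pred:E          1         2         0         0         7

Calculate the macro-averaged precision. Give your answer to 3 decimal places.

Per-class precision (TP/(TP+FP)):
  A: TP=7, FP=0+2+3+1=6 → 7/13 = 0.5385
  B: TP=8, FP=0+0+0+2=2 → 8/10 = 0.8000
  C: TP=14, FP=0+0+1+4=5 → 14/19 = 0.7368
  D: TP=4, FP=0+1+1+1=3 → 4/7 = 0.5714
  E: TP=7, FP=1+2+0+0=3 → 7/10 = 0.7000
Macro-precision = mean = (0.5385 + 0.8000 + 0.7368 + 0.5714 + 0.7000) / 5 = 0.669

0.669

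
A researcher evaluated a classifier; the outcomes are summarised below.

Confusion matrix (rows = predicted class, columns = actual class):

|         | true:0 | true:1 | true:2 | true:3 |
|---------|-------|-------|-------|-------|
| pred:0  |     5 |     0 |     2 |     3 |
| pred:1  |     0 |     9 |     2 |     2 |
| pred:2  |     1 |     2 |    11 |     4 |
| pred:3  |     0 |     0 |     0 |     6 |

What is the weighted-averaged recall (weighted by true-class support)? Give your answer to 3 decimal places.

0.660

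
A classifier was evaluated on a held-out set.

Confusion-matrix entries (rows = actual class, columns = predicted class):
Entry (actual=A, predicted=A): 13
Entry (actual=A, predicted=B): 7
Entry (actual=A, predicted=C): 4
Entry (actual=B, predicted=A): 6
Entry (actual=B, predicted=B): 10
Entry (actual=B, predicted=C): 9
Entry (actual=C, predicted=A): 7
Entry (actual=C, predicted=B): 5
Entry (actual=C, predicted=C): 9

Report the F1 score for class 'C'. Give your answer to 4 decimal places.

0.4186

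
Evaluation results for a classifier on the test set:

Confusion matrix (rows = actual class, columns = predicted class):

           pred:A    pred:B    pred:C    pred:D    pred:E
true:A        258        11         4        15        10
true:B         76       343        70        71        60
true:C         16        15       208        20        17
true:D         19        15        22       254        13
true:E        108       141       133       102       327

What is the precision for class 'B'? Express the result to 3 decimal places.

0.653

Take TP from the diagonal, FP from the rest of the 'B' prediction marginal, FN from the rest of the 'B' actual marginal.
precision = TP/(TP+FP).
B: TP=343, FP=11+15+15+141=182 → 343/525 = 0.6533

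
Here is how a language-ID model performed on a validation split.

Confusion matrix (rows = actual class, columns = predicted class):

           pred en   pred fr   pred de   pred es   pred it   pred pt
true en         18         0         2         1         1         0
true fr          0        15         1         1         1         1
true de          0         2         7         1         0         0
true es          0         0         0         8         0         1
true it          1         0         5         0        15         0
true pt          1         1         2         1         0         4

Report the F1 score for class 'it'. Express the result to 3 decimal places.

0.789

One-vs-rest for 'it': TP = diagonal; FP = other classes predicted 'it'; FN = 'it' predicted as other.
F1 score = 2·TP/(2·TP+FP+FN).
it: TP=15, FP=1+1+0+0+0=2, FN=1+0+5+0+0=6 → 30/38 = 0.7895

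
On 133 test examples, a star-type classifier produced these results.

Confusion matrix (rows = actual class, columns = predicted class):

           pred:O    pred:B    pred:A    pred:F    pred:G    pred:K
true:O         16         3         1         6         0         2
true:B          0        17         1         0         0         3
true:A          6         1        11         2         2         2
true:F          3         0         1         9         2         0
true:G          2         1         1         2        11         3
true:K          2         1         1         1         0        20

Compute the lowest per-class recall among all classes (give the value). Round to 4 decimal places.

Per-class recall (TP/(TP+FN)):
  O: TP=16, FN=3+1+6+0+2=12 → 16/28 = 0.57143
  B: TP=17, FN=0+1+0+0+3=4 → 17/21 = 0.80952
  A: TP=11, FN=6+1+2+2+2=13 → 11/24 = 0.45833
  F: TP=9, FN=3+0+1+2+0=6 → 9/15 = 0.60000
  G: TP=11, FN=2+1+1+2+3=9 → 11/20 = 0.55000
  K: TP=20, FN=2+1+1+1+0=5 → 20/25 = 0.80000
Lowest is class 'A' with recall = 0.4583.

0.4583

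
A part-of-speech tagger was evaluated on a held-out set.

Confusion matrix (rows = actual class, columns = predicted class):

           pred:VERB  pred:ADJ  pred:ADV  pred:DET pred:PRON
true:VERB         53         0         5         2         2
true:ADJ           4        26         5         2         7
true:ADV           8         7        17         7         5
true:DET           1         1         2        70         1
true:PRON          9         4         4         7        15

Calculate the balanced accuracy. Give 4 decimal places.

0.6300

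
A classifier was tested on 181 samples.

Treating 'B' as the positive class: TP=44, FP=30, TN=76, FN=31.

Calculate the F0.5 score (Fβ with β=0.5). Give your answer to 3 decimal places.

Fβ = (1+β²)·TP / ((1+β²)·TP + β²·FN + FP), with β²=1/4
= 1.25·44 / (1.25·44 + 0.25·31 + 30) = 0.593

0.593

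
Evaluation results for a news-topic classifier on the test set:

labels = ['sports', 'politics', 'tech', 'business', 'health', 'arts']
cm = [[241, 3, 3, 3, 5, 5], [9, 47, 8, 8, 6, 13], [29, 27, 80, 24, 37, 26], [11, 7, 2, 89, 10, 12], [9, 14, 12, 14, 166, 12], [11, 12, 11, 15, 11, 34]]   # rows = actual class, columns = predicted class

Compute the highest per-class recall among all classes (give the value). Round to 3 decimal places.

Per-class recall (TP/(TP+FN)):
  sports: TP=241, FN=3+3+3+5+5=19 → 241/260 = 0.9269
  politics: TP=47, FN=9+8+8+6+13=44 → 47/91 = 0.5165
  tech: TP=80, FN=29+27+24+37+26=143 → 80/223 = 0.3587
  business: TP=89, FN=11+7+2+10+12=42 → 89/131 = 0.6794
  health: TP=166, FN=9+14+12+14+12=61 → 166/227 = 0.7313
  arts: TP=34, FN=11+12+11+15+11=60 → 34/94 = 0.3617
Highest is class 'sports' with recall = 0.927.

0.927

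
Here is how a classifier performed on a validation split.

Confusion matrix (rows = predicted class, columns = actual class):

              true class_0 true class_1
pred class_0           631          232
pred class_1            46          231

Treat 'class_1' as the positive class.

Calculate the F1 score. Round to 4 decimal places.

Precision = TP/(TP+FP) = 231/277 = 0.8339
Recall = TP/(TP+FN) = 231/463 = 0.4989
F1 = 2·TP/(2·TP+FP+FN) = 462/740 = 0.6243

0.6243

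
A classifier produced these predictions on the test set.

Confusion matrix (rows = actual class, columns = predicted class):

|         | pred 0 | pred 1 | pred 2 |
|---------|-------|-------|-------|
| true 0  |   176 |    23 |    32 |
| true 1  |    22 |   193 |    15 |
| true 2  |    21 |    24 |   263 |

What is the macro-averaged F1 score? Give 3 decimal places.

Per-class F1 score (2·TP/(2·TP+FP+FN)):
  0: TP=176, FP=22+21=43, FN=23+32=55 → 352/450 = 0.7822
  1: TP=193, FP=23+24=47, FN=22+15=37 → 386/470 = 0.8213
  2: TP=263, FP=32+15=47, FN=21+24=45 → 526/618 = 0.8511
Macro-F1 score = mean = (0.7822 + 0.8213 + 0.8511) / 3 = 0.818

0.818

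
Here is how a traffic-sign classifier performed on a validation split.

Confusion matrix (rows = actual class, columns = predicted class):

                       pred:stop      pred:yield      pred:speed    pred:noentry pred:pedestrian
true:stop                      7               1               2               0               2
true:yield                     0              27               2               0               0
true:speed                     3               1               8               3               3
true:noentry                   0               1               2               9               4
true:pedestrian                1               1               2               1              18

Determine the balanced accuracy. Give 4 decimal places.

0.6608

Balanced accuracy = mean of per-class recall.
  stop: recall = 7/12 = 0.58333
  yield: recall = 27/29 = 0.93103
  speed: recall = 8/18 = 0.44444
  noentry: recall = 9/16 = 0.56250
  pedestrian: recall = 18/23 = 0.78261
Mean = (0.58333 + 0.93103 + 0.44444 + 0.56250 + 0.78261) / 5 = 0.6608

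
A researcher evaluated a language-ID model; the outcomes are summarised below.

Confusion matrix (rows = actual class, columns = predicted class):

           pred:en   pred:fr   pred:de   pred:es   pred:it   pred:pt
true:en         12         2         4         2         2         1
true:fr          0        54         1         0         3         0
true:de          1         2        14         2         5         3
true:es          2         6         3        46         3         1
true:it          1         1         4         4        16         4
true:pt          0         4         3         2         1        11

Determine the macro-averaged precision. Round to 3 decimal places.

0.653

Per-class precision (TP/(TP+FP)):
  en: TP=12, FP=0+1+2+1+0=4 → 12/16 = 0.7500
  fr: TP=54, FP=2+2+6+1+4=15 → 54/69 = 0.7826
  de: TP=14, FP=4+1+3+4+3=15 → 14/29 = 0.4828
  es: TP=46, FP=2+0+2+4+2=10 → 46/56 = 0.8214
  it: TP=16, FP=2+3+5+3+1=14 → 16/30 = 0.5333
  pt: TP=11, FP=1+0+3+1+4=9 → 11/20 = 0.5500
Macro-precision = mean = (0.7500 + 0.7826 + 0.4828 + 0.8214 + 0.5333 + 0.5500) / 6 = 0.653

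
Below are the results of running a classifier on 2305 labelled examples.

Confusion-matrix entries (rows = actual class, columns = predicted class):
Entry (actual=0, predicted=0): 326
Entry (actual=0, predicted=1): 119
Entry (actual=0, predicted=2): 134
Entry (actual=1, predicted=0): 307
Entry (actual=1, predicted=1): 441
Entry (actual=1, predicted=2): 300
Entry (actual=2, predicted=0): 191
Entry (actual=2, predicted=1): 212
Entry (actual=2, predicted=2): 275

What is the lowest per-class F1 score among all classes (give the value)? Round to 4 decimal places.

0.3965

Per-class F1 score (2·TP/(2·TP+FP+FN)):
  0: TP=326, FP=307+191=498, FN=119+134=253 → 652/1403 = 0.46472
  1: TP=441, FP=119+212=331, FN=307+300=607 → 882/1820 = 0.48462
  2: TP=275, FP=134+300=434, FN=191+212=403 → 550/1387 = 0.39654
Lowest is class '2' with F1 score = 0.3965.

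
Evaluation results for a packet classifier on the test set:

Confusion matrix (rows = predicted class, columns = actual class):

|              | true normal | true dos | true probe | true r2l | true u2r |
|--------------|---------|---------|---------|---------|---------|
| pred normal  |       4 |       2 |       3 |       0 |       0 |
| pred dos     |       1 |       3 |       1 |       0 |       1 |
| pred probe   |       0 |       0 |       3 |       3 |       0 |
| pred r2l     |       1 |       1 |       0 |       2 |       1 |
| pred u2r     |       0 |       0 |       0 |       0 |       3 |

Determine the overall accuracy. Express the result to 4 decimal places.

Accuracy = trace / total = (4+3+3+2+3=15) / 29 = 15/29 = 0.5172

0.5172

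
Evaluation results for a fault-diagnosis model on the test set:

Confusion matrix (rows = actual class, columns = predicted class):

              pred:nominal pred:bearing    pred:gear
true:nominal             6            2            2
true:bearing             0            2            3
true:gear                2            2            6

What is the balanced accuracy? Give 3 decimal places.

Balanced accuracy = mean of per-class recall.
  nominal: recall = 6/10 = 0.6000
  bearing: recall = 2/5 = 0.4000
  gear: recall = 6/10 = 0.6000
Mean = (0.6000 + 0.4000 + 0.6000) / 3 = 0.533

0.533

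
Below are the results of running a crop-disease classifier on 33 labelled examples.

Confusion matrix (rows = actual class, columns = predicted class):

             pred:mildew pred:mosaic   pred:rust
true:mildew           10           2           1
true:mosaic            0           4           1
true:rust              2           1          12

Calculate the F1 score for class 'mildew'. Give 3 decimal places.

0.800

Treat 'mildew' as positive and all other classes as negative.
F1 score = 2·TP/(2·TP+FP+FN).
mildew: TP=10, FP=0+2=2, FN=2+1=3 → 20/25 = 0.8000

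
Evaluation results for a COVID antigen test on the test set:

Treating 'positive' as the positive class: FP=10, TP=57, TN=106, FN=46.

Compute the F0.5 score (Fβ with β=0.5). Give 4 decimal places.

0.7682

Fβ = (1+β²)·TP / ((1+β²)·TP + β²·FN + FP), with β²=1/4
= 1.25·57 / (1.25·57 + 0.25·46 + 10) = 0.7682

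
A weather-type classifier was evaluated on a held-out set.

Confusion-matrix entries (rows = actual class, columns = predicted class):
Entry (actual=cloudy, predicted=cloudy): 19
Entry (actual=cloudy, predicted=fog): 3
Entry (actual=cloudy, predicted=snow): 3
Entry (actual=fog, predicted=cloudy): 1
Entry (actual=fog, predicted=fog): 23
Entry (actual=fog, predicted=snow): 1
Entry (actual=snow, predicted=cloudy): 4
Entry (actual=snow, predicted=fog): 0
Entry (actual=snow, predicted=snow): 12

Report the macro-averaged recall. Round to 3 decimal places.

0.810

Per-class recall (TP/(TP+FN)):
  cloudy: TP=19, FN=3+3=6 → 19/25 = 0.7600
  fog: TP=23, FN=1+1=2 → 23/25 = 0.9200
  snow: TP=12, FN=4+0=4 → 12/16 = 0.7500
Macro-recall = mean = (0.7600 + 0.9200 + 0.7500) / 3 = 0.810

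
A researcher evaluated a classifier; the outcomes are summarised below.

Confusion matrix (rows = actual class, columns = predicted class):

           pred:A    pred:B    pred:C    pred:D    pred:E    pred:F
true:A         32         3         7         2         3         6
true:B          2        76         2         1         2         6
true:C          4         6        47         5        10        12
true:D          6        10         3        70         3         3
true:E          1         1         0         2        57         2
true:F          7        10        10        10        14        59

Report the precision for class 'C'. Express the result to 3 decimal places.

0.681

Take TP from the diagonal, FP from the rest of the 'C' prediction marginal, FN from the rest of the 'C' actual marginal.
precision = TP/(TP+FP).
C: TP=47, FP=7+2+3+0+10=22 → 47/69 = 0.6812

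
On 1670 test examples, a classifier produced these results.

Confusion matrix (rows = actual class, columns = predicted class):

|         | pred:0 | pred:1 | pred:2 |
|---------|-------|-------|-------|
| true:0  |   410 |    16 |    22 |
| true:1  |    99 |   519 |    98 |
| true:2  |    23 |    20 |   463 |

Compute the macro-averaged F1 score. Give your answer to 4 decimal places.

0.8346

Per-class F1 score (2·TP/(2·TP+FP+FN)):
  0: TP=410, FP=99+23=122, FN=16+22=38 → 820/980 = 0.83673
  1: TP=519, FP=16+20=36, FN=99+98=197 → 1038/1271 = 0.81668
  2: TP=463, FP=22+98=120, FN=23+20=43 → 926/1089 = 0.85032
Macro-F1 score = mean = (0.83673 + 0.81668 + 0.85032) / 3 = 0.8346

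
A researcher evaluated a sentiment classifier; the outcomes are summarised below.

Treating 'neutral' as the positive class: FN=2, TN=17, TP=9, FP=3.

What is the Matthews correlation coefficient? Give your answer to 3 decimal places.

0.656

MCC = (TP·TN − FP·FN) / √((TP+FP)(TP+FN)(TN+FP)(TN+FN))
Numerator = 9·17 − 3·2 = 147
Denominator = √(12·11·20·19) = √50160 = 223.9643
MCC = 147 / 223.9643 = 0.656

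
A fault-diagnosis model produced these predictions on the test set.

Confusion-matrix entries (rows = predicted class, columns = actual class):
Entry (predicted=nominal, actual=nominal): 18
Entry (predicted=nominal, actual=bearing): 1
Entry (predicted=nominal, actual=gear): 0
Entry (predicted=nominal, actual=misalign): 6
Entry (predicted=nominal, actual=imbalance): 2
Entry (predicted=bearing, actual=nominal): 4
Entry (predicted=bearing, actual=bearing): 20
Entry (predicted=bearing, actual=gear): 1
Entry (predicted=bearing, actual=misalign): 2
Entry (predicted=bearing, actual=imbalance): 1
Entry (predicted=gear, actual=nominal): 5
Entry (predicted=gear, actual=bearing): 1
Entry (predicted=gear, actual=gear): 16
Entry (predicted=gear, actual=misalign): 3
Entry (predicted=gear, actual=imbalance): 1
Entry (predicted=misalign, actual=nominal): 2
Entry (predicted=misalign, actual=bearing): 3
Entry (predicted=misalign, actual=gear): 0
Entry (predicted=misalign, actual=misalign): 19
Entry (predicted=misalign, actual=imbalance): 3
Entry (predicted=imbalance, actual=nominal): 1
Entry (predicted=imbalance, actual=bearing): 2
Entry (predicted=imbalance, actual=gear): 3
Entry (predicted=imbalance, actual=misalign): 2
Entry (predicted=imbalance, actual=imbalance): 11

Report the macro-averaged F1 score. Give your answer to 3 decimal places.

0.659

Per-class F1 score (2·TP/(2·TP+FP+FN)):
  nominal: TP=18, FP=1+0+6+2=9, FN=4+5+2+1=12 → 36/57 = 0.6316
  bearing: TP=20, FP=4+1+2+1=8, FN=1+1+3+2=7 → 40/55 = 0.7273
  gear: TP=16, FP=5+1+3+1=10, FN=0+1+0+3=4 → 32/46 = 0.6957
  misalign: TP=19, FP=2+3+0+3=8, FN=6+2+3+2=13 → 38/59 = 0.6441
  imbalance: TP=11, FP=1+2+3+2=8, FN=2+1+1+3=7 → 22/37 = 0.5946
Macro-F1 score = mean = (0.6316 + 0.7273 + 0.6957 + 0.6441 + 0.5946) / 5 = 0.659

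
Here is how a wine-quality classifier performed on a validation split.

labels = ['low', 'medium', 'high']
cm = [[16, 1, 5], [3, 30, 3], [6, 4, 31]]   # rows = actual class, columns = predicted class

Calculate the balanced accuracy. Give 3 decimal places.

Balanced accuracy = mean of per-class recall.
  low: recall = 16/22 = 0.7273
  medium: recall = 30/36 = 0.8333
  high: recall = 31/41 = 0.7561
Mean = (0.7273 + 0.8333 + 0.7561) / 3 = 0.772

0.772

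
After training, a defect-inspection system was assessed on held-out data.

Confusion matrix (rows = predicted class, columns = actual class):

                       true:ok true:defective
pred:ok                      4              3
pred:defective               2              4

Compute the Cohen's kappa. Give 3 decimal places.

Observed agreement pₒ = trace/N = 8/13 = 0.6154
Expected agreement pₑ = Σ (rowᵢ·colᵢ)/N² = (6·7 + 7·6)/13² = 0.4970
κ = (pₒ − pₑ)/(1 − pₑ) = (0.6154 − 0.4970)/(1 − 0.4970) = 0.235

0.235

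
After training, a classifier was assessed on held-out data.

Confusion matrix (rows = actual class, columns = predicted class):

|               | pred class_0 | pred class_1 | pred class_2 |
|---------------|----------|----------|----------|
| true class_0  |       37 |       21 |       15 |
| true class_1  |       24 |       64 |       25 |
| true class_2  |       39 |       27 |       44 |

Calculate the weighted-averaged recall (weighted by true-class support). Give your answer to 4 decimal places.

0.4899

Per-class recall (TP/(TP+FN)):
  class_0: TP=37, FN=21+15=36 → 37/73 = 0.50685
  class_1: TP=64, FN=24+25=49 → 64/113 = 0.56637
  class_2: TP=44, FN=39+27=66 → 44/110 = 0.40000
Weighted-recall = Σ (supportᵢ/N)·recallᵢ with N=296: (73/296)·0.50685 + (113/296)·0.56637 + (110/296)·0.40000 = 0.4899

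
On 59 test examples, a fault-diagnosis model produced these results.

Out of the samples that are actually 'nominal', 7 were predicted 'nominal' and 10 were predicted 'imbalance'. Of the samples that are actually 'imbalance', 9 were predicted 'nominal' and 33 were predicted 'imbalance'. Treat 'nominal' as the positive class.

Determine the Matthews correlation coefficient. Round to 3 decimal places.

MCC = (TP·TN − FP·FN) / √((TP+FP)(TP+FN)(TN+FP)(TN+FN))
Numerator = 7·33 − 9·10 = 141
Denominator = √(16·17·42·43) = √491232 = 700.8794
MCC = 141 / 700.8794 = 0.201

0.201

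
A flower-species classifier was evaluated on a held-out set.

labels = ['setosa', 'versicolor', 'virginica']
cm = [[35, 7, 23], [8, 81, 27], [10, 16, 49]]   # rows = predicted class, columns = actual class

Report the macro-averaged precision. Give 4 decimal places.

0.6300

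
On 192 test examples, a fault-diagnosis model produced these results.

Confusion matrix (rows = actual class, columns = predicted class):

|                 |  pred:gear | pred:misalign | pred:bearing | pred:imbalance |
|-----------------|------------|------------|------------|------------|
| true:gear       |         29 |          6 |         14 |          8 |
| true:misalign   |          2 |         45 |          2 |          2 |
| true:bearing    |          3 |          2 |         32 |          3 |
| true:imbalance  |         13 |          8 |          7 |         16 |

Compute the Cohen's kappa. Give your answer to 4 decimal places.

0.5130

Observed agreement pₒ = trace/N = 122/192 = 0.63542
Expected agreement pₑ = Σ (rowᵢ·colᵢ)/N² = (57·47 + 51·61 + 40·55 + 44·29)/192² = 0.25136
κ = (pₒ − pₑ)/(1 − pₑ) = (0.63542 − 0.25136)/(1 − 0.25136) = 0.5130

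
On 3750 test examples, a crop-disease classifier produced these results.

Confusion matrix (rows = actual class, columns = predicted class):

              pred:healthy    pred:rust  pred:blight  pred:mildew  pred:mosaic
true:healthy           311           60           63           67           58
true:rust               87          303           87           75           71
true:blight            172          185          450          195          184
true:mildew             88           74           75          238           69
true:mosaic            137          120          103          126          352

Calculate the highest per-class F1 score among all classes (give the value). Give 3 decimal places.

0.459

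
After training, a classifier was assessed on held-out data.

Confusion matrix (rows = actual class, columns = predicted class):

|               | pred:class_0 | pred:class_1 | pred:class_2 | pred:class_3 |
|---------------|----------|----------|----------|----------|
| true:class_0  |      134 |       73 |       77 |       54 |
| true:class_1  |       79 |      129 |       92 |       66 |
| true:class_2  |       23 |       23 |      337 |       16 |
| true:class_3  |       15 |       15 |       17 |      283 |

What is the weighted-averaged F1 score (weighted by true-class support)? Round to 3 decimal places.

Per-class F1 score (2·TP/(2·TP+FP+FN)):
  class_0: TP=134, FP=79+23+15=117, FN=73+77+54=204 → 268/589 = 0.4550
  class_1: TP=129, FP=73+23+15=111, FN=79+92+66=237 → 258/606 = 0.4257
  class_2: TP=337, FP=77+92+17=186, FN=23+23+16=62 → 674/922 = 0.7310
  class_3: TP=283, FP=54+66+16=136, FN=15+15+17=47 → 566/749 = 0.7557
Weighted-F1 score = Σ (supportᵢ/N)·F1 scoreᵢ with N=1433: (338/1433)·0.4550 + (366/1433)·0.4257 + (399/1433)·0.7310 + (330/1433)·0.7557 = 0.594

0.594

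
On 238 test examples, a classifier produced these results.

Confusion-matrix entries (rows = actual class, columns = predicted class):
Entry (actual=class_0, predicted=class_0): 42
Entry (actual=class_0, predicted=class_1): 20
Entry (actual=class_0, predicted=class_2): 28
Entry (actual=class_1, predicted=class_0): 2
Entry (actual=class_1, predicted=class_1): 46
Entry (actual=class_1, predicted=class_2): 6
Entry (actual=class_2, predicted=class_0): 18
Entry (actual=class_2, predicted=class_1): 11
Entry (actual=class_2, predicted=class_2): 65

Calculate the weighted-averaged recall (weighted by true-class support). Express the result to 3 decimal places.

Per-class recall (TP/(TP+FN)):
  class_0: TP=42, FN=20+28=48 → 42/90 = 0.4667
  class_1: TP=46, FN=2+6=8 → 46/54 = 0.8519
  class_2: TP=65, FN=18+11=29 → 65/94 = 0.6915
Weighted-recall = Σ (supportᵢ/N)·recallᵢ with N=238: (90/238)·0.4667 + (54/238)·0.8519 + (94/238)·0.6915 = 0.643

0.643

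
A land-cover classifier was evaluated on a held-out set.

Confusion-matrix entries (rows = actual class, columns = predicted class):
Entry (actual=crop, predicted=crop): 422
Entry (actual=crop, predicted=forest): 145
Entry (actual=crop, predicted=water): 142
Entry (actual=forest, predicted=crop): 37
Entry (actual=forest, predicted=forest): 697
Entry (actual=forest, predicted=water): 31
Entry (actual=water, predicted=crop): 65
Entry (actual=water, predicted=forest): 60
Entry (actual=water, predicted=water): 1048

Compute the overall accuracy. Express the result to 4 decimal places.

0.8187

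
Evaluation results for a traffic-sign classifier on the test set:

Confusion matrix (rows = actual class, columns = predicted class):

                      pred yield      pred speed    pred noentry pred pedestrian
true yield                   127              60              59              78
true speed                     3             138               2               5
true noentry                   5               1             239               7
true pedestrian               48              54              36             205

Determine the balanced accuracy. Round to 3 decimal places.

Balanced accuracy = mean of per-class recall.
  yield: recall = 127/324 = 0.3920
  speed: recall = 138/148 = 0.9324
  noentry: recall = 239/252 = 0.9484
  pedestrian: recall = 205/343 = 0.5977
Mean = (0.3920 + 0.9324 + 0.9484 + 0.5977) / 4 = 0.718

0.718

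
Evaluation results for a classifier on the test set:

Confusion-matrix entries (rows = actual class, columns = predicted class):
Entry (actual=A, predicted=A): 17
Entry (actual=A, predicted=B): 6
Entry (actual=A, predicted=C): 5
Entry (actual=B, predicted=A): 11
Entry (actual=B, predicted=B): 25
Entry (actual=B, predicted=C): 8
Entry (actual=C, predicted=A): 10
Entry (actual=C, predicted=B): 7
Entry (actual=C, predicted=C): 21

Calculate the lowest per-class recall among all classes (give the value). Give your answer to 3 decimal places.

Per-class recall (TP/(TP+FN)):
  A: TP=17, FN=6+5=11 → 17/28 = 0.6071
  B: TP=25, FN=11+8=19 → 25/44 = 0.5682
  C: TP=21, FN=10+7=17 → 21/38 = 0.5526
Lowest is class 'C' with recall = 0.553.

0.553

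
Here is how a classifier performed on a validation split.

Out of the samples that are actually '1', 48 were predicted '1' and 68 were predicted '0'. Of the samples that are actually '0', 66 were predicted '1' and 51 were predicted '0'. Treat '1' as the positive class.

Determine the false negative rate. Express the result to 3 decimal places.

0.586

FNR = FN/(FN+TP) = 68/(68+48) = 0.586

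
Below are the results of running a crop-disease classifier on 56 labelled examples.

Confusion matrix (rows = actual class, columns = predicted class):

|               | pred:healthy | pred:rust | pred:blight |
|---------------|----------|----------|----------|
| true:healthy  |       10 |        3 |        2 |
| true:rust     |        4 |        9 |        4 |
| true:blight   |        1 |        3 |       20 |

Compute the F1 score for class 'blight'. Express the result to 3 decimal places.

0.800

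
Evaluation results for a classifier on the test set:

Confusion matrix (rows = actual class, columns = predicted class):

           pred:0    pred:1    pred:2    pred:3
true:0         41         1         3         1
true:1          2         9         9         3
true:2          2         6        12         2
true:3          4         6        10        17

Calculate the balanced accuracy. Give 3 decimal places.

0.572

Balanced accuracy = mean of per-class recall.
  0: recall = 41/46 = 0.8913
  1: recall = 9/23 = 0.3913
  2: recall = 12/22 = 0.5455
  3: recall = 17/37 = 0.4595
Mean = (0.8913 + 0.3913 + 0.5455 + 0.4595) / 4 = 0.572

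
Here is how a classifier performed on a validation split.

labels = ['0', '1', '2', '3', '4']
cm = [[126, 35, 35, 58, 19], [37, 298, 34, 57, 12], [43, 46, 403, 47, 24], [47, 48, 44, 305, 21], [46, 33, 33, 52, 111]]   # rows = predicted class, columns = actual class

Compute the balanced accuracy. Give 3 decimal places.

0.597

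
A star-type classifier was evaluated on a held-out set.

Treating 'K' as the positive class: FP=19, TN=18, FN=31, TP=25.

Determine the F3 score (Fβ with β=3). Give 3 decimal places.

Fβ = (1+β²)·TP / ((1+β²)·TP + β²·FN + FP), with β²=9
= 10·25 / (10·25 + 9·31 + 19) = 0.456

0.456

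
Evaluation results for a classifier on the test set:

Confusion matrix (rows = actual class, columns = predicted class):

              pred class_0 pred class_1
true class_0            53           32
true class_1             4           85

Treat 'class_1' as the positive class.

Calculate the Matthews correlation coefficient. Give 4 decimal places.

0.6162

MCC = (TP·TN − FP·FN) / √((TP+FP)(TP+FN)(TN+FP)(TN+FN))
Numerator = 85·53 − 32·4 = 4377
Denominator = √(117·89·85·57) = √50450985 = 7102.8857
MCC = 4377 / 7102.8857 = 0.6162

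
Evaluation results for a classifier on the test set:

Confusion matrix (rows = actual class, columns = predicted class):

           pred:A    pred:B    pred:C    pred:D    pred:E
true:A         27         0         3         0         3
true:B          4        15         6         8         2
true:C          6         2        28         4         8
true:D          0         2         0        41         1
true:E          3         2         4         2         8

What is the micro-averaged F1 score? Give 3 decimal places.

Micro-averaging pools counts across classes: ΣTP=119, ΣFP=60, ΣFN=60.
Micro-F1 score = 2·TP/(2·TP+FP+FN) on pooled counts = 0.665 (equals overall accuracy in single-label multiclass).

0.665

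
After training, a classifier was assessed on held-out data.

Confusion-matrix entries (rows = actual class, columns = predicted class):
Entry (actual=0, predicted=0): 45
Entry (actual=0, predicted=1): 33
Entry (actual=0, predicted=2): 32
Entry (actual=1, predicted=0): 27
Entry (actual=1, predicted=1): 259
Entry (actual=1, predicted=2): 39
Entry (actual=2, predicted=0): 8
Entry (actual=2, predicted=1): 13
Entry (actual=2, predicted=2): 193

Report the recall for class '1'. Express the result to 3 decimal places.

Take TP from the diagonal, FP from the rest of the '1' prediction marginal, FN from the rest of the '1' actual marginal.
recall = TP/(TP+FN).
1: TP=259, FN=27+39=66 → 259/325 = 0.7969

0.797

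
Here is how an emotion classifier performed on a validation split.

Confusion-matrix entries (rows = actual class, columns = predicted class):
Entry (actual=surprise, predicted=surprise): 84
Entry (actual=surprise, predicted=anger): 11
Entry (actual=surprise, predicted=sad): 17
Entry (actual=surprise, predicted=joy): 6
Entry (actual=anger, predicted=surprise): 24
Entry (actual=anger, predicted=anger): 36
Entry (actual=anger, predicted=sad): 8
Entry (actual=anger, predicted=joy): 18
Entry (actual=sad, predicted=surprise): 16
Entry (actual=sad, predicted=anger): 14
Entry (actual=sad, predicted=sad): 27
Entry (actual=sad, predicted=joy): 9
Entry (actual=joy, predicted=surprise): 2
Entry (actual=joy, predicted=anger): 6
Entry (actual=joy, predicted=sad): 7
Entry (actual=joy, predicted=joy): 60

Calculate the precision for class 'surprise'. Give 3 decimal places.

0.667

Treat 'surprise' as positive and all other classes as negative.
precision = TP/(TP+FP).
surprise: TP=84, FP=24+16+2=42 → 84/126 = 0.6667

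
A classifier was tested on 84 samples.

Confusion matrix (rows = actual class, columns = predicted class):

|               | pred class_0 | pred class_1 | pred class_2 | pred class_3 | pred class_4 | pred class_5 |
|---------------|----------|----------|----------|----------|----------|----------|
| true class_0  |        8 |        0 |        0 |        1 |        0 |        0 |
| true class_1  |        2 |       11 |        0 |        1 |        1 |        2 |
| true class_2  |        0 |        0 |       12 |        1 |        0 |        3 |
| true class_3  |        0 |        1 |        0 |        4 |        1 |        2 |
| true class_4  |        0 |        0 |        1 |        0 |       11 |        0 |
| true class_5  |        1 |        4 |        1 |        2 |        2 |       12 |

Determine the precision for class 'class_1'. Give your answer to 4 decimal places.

0.6875

Take TP from the diagonal, FP from the rest of the 'class_1' prediction marginal, FN from the rest of the 'class_1' actual marginal.
precision = TP/(TP+FP).
class_1: TP=11, FP=0+0+1+0+4=5 → 11/16 = 0.68750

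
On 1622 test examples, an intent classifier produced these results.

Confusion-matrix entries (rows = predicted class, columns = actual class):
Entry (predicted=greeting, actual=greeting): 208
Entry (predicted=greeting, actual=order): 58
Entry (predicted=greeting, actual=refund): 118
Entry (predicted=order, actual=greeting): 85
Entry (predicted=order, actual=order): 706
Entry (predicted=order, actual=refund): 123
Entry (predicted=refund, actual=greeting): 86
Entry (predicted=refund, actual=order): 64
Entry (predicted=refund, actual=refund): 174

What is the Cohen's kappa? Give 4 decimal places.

0.4567

Observed agreement pₒ = trace/N = 1088/1622 = 0.67078
Expected agreement pₑ = Σ (rowᵢ·colᵢ)/N² = (379·384 + 828·914 + 415·324)/1622² = 0.39408
κ = (pₒ − pₑ)/(1 − pₑ) = (0.67078 − 0.39408)/(1 − 0.39408) = 0.4567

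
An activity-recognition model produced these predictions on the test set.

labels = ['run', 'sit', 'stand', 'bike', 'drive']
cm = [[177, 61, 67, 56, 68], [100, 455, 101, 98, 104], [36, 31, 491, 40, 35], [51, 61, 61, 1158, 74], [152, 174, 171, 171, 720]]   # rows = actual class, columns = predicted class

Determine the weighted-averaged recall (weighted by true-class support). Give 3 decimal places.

0.637

Per-class recall (TP/(TP+FN)):
  run: TP=177, FN=61+67+56+68=252 → 177/429 = 0.4126
  sit: TP=455, FN=100+101+98+104=403 → 455/858 = 0.5303
  stand: TP=491, FN=36+31+40+35=142 → 491/633 = 0.7757
  bike: TP=1158, FN=51+61+61+74=247 → 1158/1405 = 0.8242
  drive: TP=720, FN=152+174+171+171=668 → 720/1388 = 0.5187
Weighted-recall = Σ (supportᵢ/N)·recallᵢ with N=4713: (429/4713)·0.4126 + (858/4713)·0.5303 + (633/4713)·0.7757 + (1405/4713)·0.8242 + (1388/4713)·0.5187 = 0.637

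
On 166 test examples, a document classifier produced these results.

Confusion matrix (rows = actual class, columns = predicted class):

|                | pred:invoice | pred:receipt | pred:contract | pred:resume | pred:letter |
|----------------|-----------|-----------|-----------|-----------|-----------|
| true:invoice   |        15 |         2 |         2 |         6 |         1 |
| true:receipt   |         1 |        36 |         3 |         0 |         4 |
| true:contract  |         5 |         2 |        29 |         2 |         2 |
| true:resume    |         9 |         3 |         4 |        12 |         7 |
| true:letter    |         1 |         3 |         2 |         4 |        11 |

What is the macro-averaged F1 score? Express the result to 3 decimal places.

0.587

Per-class F1 score (2·TP/(2·TP+FP+FN)):
  invoice: TP=15, FP=1+5+9+1=16, FN=2+2+6+1=11 → 30/57 = 0.5263
  receipt: TP=36, FP=2+2+3+3=10, FN=1+3+0+4=8 → 72/90 = 0.8000
  contract: TP=29, FP=2+3+4+2=11, FN=5+2+2+2=11 → 58/80 = 0.7250
  resume: TP=12, FP=6+0+2+4=12, FN=9+3+4+7=23 → 24/59 = 0.4068
  letter: TP=11, FP=1+4+2+7=14, FN=1+3+2+4=10 → 22/46 = 0.4783
Macro-F1 score = mean = (0.5263 + 0.8000 + 0.7250 + 0.4068 + 0.4783) / 5 = 0.587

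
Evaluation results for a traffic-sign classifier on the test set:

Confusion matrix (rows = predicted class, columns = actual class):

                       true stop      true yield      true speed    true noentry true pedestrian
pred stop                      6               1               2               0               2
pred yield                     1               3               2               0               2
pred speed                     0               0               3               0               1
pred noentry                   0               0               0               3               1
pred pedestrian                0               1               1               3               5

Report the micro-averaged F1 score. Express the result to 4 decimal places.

0.5405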